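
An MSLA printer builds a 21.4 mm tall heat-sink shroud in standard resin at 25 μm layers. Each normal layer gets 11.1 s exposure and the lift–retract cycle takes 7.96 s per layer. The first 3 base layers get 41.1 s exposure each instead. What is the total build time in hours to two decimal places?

4.56 hours

Number of layers: 21.4 / 0.025 → 856 (rounded up).
Base layers = 3 × (41.1 + 7.96) = 147.18 s.
Regular layers = 853 × (11.1 + 7.96) = 16258.18 s.
Sum: 147.18 + 16258.18 = 16405.36 s → 4.56 hours.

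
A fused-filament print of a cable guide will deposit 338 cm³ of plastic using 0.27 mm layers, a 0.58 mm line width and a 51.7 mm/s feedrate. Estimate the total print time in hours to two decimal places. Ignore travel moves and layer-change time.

11.60 hours

Extrusion cross-section = 0.27 × 0.58 = 0.1566 mm².
Path length: 338000 mm³ / 0.1566 mm² → 2158365.3 mm.
Time extruding = 2158365.3 / 51.7, so 41747.9 s.
Converting: 41747.9 s = 11.60 hours.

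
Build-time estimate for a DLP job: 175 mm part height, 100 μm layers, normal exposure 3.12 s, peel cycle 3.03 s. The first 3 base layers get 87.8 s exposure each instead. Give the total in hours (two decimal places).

3.06 hours

Layer count = ceil(175 / 0.1) = 1750.
Base layers = 3 × (87.8 + 3.03) = 272.49 s.
Regular layers: 1747 × (3.12 + 3.03) → 10744.05 s.
Sum: 272.49 + 10744.05 = 11016.54 s → 3.06 hours.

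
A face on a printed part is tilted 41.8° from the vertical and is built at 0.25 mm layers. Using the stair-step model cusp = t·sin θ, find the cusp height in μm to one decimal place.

166.6 μm

sin(41.8°) = 0.6665, so cusp = 0.25 × 0.6665 = 0.166625 mm → 166.6 μm.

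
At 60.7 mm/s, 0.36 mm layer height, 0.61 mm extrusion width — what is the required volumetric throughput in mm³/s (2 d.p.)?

13.33

A = 0.36 × 0.61, so 0.2196 mm².
Q = v·A = 60.7 × 0.2196 = 13.33 mm³/s.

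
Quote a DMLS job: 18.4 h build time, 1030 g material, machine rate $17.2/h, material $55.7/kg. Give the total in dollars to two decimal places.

Machine cost = 17.2 × 18.4 = $316.48.
Material cost: 55.7 × 1030/1000 → $57.371.
Total = 316.48 + 57.371 = 373.851 ≈ $373.85.

$373.85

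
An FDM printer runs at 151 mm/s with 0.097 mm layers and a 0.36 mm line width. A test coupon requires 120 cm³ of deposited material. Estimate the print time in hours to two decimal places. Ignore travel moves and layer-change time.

Extrusion cross-section = 0.097 × 0.36, so 0.03492 mm².
Total extruded path = 120000/0.03492 = 3436426.1 mm.
Print-move time = 3436426.1 / 151, so 22757.8 s.
Converting: 22757.8 s = 6.32 hours.

6.32 hours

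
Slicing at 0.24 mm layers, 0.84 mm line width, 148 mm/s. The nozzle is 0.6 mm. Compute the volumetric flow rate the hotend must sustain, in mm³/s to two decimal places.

Bead cross-section = 0.24 × 0.84, so 0.2016 mm².
Volumetric flow = 148 × 0.2016 = 29.84 mm³/s.

29.84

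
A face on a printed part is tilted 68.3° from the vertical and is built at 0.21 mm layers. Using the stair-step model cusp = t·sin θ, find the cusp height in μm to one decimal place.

195.1 μm

Cusp = layer height × sin(68.3°) = 0.21 × 0.9291 = 0.195111 mm = 195.1 μm.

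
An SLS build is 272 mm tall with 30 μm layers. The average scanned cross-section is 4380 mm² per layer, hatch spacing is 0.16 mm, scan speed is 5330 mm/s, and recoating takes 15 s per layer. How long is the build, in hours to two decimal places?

50.71 hours

Layer count = ceil(272 / 0.03) = 9067.
Per-layer scan distance: 4380 / 0.16 → 27375 mm.
Scan time per layer: 27375 / 5330 → 5.136 s.
Time per layer: 5.136 + 15 → 20.136 s.
Total: 9067 × 20.136 s = 182573.112 s → 50.71 hours.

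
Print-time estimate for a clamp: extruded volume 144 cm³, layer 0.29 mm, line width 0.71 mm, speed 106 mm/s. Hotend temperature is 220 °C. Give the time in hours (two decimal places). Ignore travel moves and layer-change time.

1.83 hours

Extrusion cross-section: 0.29 × 0.71 → 0.2059 mm².
Path length: 144000 mm³ / 0.2059 mm² → 699368.6 mm.
Extrusion time = 699368.6 / 106 = 6597.8 s.
That's 6597.8 s → 1.83 hours.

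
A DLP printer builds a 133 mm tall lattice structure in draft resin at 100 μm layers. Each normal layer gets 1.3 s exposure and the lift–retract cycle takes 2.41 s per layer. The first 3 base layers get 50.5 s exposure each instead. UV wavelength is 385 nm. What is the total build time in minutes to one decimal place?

84.7 minutes

Layers = ⌈133/0.1⌉ = 1330.
Bottom layers = 3 × (50.5 + 2.41), so 158.73 s.
Normal layers = 1327 × (1.3 + 2.41), so 4923.17 s.
Total = 158.73 + 4923.17 = 5081.9 s = 84.7 minutes.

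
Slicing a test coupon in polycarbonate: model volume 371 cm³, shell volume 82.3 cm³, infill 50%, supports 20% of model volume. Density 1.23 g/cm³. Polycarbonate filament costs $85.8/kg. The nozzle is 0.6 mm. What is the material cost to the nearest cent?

Infill region = 371 − 82.3 = 288.7 cm³.
Deposited infill = 0.50 × 288.7, so 144.35 cm³.
Support = 0.20 × 371 = 74.2 cm³.
Deposited volume: 82.3 + 144.35 + 74.2 → 300.85 cm³.
Mass: 300.85 × 1.23 → 370.0455 g.
Cost = 370.0455 g / 1000 × $85.8/kg = $31.75.

$31.75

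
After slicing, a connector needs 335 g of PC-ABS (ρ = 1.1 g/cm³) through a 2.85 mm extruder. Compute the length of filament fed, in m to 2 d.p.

47.74 m

Volume = 335 g / 1.1 g·cm⁻³ = 304.5455 cm³ = 304545.5 mm³.
Filament cross-section = π × (2.85/2)² = 6.3794 mm².
Length = 304545.5 / 6.3794 = 47738.89 mm = 47.74 m.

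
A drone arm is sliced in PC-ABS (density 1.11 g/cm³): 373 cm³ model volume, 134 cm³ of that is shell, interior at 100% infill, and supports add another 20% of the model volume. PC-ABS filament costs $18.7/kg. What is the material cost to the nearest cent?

Volume inside the shell: 373 − 134 → 239 cm³.
Deposited infill = 1.00 × 239 = 239 cm³.
Support = 0.20 × 373, so 74.6 cm³.
Total extruded = 134 + 239 + 74.6 = 447.6 cm³.
Mass: 447.6 × 1.11 → 496.836 g.
At $18.7/kg: 496.836/1000 × 18.7 = $9.29.

$9.29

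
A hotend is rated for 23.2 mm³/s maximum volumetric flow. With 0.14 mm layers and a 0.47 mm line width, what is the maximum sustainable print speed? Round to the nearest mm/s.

353 mm/s

Bead cross-section: 0.14 × 0.47 → 0.0658 mm².
Max speed = 23.2 / 0.0658 = 352.58 ≈ 353 mm/s.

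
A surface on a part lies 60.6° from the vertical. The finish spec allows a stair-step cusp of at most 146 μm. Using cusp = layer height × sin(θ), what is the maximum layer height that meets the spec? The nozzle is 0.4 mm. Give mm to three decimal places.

Layer height = cusp / sin(60.6°) = 0.146 / 0.8712 = 0.168 mm.

0.168 mm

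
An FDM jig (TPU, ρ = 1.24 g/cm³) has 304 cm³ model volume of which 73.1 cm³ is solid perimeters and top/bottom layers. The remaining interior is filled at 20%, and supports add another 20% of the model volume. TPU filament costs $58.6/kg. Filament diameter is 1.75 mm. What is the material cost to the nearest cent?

$13.09

Volume inside the shell: 304 − 73.1 → 230.9 cm³.
Infill deposited: 0.20 × 230.9 → 46.18 cm³.
Support = 0.20 × 304 = 60.8 cm³.
Deposited volume = 73.1 + 46.18 + 60.8 = 180.08 cm³.
Mass = 180.08 × 1.24 = 223.2992 g.
At $58.6/kg: 223.2992/1000 × 58.6 = $13.09.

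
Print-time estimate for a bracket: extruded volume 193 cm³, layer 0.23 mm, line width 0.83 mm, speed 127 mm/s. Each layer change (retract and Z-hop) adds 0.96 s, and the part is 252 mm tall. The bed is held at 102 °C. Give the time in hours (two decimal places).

2.50 hours

Extrusion cross-section: 0.23 × 0.83 → 0.1909 mm².
Toolpath length = 193 cm³ / 0.1909 mm² = 193000 / 0.1909 = 1011000.5 mm.
Print-move time = 1011000.5 / 127 = 7960.6 s.
Layers = ⌈252/0.23⌉ = 1096.
Non-print overhead = 1096 × 0.96 = 1052.16 s.
Altogether 7960.6 + 1052.16 = 9012.76 s, i.e. 2.50 hours.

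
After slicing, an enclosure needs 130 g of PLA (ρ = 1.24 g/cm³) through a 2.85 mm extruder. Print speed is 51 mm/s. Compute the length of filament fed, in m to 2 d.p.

16.43 m

Extruded volume: 130/1.24 = 104.8387 cm³ (104838.7 mm³).
Cross-section of 2.85 mm filament: π·(2.85/2)² = 6.3794 mm².
L = V/A = 104838.7/6.3794 = 16433.94 mm → 16.43 m.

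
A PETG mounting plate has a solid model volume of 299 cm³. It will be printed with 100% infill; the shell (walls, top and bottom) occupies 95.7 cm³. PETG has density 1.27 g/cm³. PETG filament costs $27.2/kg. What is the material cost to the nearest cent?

$10.33

Infill region: 299 − 95.7 → 203.3 cm³.
Infill deposited: 1.00 × 203.3 → 203.3 cm³.
Deposited volume = 95.7 + 203.3 = 299 cm³.
Mass: 299 × 1.27 → 379.73 g.
At $27.2/kg: 379.73/1000 × 27.2 = $10.33.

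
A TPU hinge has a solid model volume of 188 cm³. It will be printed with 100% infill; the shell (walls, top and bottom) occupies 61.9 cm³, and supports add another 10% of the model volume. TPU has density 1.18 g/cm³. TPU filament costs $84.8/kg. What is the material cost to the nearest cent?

Interior volume = 188 − 61.9 = 126.1 cm³.
Infill deposited = 1.00 × 126.1 = 126.1 cm³.
Support = 0.10 × 188, so 18.8 cm³.
Deposited volume = 61.9 + 126.1 + 18.8 = 206.8 cm³.
Mass: 206.8 × 1.18 → 244.024 g.
At $84.8/kg: 244.024/1000 × 84.8 = $20.69.

$20.69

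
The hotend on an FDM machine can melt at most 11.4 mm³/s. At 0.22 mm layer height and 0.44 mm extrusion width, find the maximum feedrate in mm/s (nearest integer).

Bead cross-section = 0.22 × 0.44, so 0.0968 mm².
v_max = Q/A = 11.4/0.0968 = 117.77 mm/s → 118 mm/s.

118 mm/s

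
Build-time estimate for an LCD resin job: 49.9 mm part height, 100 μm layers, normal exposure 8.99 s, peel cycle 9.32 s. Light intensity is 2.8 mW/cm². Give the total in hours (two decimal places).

2.54 hours

Layer count = ceil(49.9 / 0.1) = 499.
Cycle time = 8.99 + 9.32, so 18.31 s.
Build time: 499 × 18.31 s = 9136.69 s, i.e. 2.54 hours.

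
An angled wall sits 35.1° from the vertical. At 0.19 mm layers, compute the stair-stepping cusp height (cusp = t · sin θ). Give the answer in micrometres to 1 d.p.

109.3 μm

sin(35.1°) = 0.5750, so cusp = 0.19 × 0.5750 = 0.10925 mm → 109.3 μm.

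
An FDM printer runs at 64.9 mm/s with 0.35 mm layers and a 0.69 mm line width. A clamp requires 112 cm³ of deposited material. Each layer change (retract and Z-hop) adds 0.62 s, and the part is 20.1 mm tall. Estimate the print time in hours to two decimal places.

Extrusion cross-section = 0.35 × 0.69 = 0.2415 mm².
Total extruded path = 112000/0.2415 = 463768.1 mm.
Time extruding: 463768.1 / 64.9 → 7145.9 s.
Number of layers: 20.1 / 0.35 → 58 (rounded up).
Z-hop total = 58 × 0.62, so 35.96 s.
Altogether 7145.9 + 35.96 = 7181.86 s, i.e. 1.99 hours.

1.99 hours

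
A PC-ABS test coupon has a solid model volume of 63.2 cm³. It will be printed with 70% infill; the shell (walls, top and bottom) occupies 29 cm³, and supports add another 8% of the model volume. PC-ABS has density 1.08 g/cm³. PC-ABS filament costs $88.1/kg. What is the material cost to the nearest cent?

$5.52

Infill region = 63.2 − 29, so 34.2 cm³.
Deposited infill: 0.70 × 34.2 → 23.94 cm³.
Support: 0.08 × 63.2 → 5.056 cm³.
Total extruded = 29 + 23.94 + 5.056, so 57.996 cm³.
Mass = 57.996 × 1.08, so 62.63568 g.
Cost = 62.63568 g / 1000 × $88.1/kg = $5.52.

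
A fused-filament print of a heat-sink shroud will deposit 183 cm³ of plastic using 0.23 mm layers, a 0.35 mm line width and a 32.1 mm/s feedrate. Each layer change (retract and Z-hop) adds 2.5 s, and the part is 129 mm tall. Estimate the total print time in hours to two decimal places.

Bead cross-section = 0.23 × 0.35 = 0.0805 mm².
Total extruded path = 183000/0.0805 = 2273291.9 mm.
Print-move time = 2273291.9 / 32.1 = 70819.1 s.
Number of layers: 129 / 0.23 → 561 (rounded up).
Z-hop total = 561 × 2.5 = 1402.5 s.
Altogether 70819.1 + 1402.5 = 72221.6 s, i.e. 20.06 hours.

20.06 hours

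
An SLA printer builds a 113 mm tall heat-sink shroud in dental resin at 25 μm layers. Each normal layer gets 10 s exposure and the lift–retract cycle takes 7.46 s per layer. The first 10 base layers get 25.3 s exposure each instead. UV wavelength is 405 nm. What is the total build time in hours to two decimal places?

21.96 hours

Layers = ⌈113/0.025⌉ = 4520.
Burn-in layers: 10 × (25.3 + 7.46) → 327.6 s.
Normal layers: 4510 × (10 + 7.46) → 78744.6 s.
Total = 327.6 + 78744.6 = 79072.2 s = 21.96 hours.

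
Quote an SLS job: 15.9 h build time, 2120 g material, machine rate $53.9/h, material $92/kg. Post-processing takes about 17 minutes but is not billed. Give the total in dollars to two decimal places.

$1052.05

Machine cost = 53.9 × 15.9, so $857.01.
Material charge: 92 × 2120/1000 → $195.04.
Total = 857.01 + 195.04 = $1052.05.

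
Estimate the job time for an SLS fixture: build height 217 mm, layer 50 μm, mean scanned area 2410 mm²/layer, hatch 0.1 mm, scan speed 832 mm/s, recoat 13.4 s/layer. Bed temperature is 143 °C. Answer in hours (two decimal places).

Number of layers: 217 / 0.05 → 4340 (rounded up).
Per-layer scan distance: 2410 / 0.1 → 24100 mm.
Laser time per layer = 24100 / 832, so 28.9663 s.
Per-layer time = 28.9663 + 13.4 = 42.3663 s.
Total: 4340 × 42.3663 s = 183869.742 s → 51.07 hours.

51.07 hours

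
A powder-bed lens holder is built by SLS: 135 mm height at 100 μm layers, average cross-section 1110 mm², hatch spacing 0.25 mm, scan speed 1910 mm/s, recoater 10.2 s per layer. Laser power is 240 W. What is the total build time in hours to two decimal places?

Number of layers: 135 / 0.1 → 1350 (rounded up).
Per-layer scan distance: 1110 / 0.25 → 4440 mm.
Scan time per layer = 4440 / 1910, so 2.3246 s.
Time per layer = 2.3246 + 10.2 = 12.5246 s.
Build time = 1350 × 12.5246 = 16908.21 s = 4.70 hours.

4.70 hours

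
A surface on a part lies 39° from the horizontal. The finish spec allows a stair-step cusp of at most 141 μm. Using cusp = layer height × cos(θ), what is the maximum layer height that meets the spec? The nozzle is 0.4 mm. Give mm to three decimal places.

cos(39°) = 0.7771; t_max = 0.141/0.7771 = 0.181 mm.

0.181 mm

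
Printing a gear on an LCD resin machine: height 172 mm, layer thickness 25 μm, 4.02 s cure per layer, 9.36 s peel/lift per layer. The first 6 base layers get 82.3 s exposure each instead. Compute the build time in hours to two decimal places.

25.70 hours

Number of layers: 172 / 0.025 → 6880 (rounded up).
Burn-in layers: 6 × (82.3 + 9.36) → 549.96 s.
Normal layers = 6874 × (4.02 + 9.36) = 91974.12 s.
Total = 549.96 + 91974.12 = 92524.08 s = 25.70 hours.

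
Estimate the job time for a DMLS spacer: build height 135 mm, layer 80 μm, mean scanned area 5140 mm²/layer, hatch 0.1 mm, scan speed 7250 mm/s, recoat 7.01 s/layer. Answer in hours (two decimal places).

Layer count = ceil(135 / 0.08) = 1688.
Scan path per layer = 5140 / 0.1, so 51400 mm.
Per-layer scan time = 51400 / 7250, so 7.0897 s.
Time per layer: 7.0897 + 7.01 → 14.0997 s.
1688 layers × 14.0997 s/layer = 23800.2936 s, i.e. 6.61 hours.

6.61 hours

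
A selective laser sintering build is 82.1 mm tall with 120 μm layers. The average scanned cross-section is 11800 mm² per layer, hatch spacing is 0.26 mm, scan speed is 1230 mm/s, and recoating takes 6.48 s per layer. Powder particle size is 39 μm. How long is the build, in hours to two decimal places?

Layer count = ceil(82.1 / 0.12) = 685.
Per-layer scan distance = 11800 / 0.26, so 45384.6 mm.
Laser time per layer = 45384.6 / 1230 = 36.898 s.
Per-layer time: 36.898 + 6.48 → 43.378 s.
685 layers × 43.378 s/layer = 29713.93 s, i.e. 8.25 hours.

8.25 hours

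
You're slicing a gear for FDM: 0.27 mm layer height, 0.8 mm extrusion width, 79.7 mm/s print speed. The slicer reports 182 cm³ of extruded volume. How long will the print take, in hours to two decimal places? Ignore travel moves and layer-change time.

Bead cross-section = 0.27 × 0.8 = 0.216 mm².
Path length: 182000 mm³ / 0.216 mm² → 842592.6 mm.
Extrusion time: 842592.6 / 79.7 → 10572.1 s.
10572.1 s = 2.94 hours.

2.94 hours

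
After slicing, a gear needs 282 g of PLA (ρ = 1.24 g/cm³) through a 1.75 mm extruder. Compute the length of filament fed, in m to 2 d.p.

94.55 m

Volume = 282 g / 1.24 g·cm⁻³ = 227.4194 cm³ = 227419.4 mm³.
Filament cross-section = π × (1.75/2)² = 2.4053 mm².
Length = 227419.4 / 2.4053 = 94549.29 mm = 94.55 m.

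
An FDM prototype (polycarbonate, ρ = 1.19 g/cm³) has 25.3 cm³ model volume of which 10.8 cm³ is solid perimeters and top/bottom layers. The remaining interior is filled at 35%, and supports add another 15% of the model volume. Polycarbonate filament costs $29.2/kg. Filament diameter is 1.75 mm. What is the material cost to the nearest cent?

$0.68

Infill region = 25.3 − 10.8 = 14.5 cm³.
Deposited infill: 0.35 × 14.5 → 5.075 cm³.
Support = 0.15 × 25.3, so 3.795 cm³.
Total printed volume = 10.8 + 5.075 + 3.795, so 19.67 cm³.
Mass = 19.67 × 1.19, so 23.4073 g.
At $29.2/kg: 23.4073/1000 × 29.2 = $0.68.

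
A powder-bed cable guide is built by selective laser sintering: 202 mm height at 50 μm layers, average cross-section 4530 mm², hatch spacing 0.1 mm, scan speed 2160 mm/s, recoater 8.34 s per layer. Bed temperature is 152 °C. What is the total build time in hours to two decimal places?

32.89 hours

Layer count = ceil(202 / 0.05) = 4040.
Scan path per layer = 4530 / 0.1 = 45300 mm.
Scan time per layer: 45300 / 2160 → 20.9722 s.
Time per layer = 20.9722 + 8.34 = 29.3122 s.
4040 layers × 29.3122 s/layer = 118421.288 s, i.e. 32.89 hours.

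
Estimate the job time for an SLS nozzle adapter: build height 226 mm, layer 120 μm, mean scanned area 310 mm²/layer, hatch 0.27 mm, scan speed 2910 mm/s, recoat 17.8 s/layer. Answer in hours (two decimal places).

9.52 hours

Number of layers: 226 / 0.12 → 1884 (rounded up).
Hatch length per layer: 310 / 0.27 → 1148.1 mm.
Laser time per layer = 1148.1 / 2910 = 0.3945 s.
Layer cycle = 0.3945 + 17.8 = 18.1945 s.
Total: 1884 × 18.1945 s = 34278.438 s → 9.52 hours.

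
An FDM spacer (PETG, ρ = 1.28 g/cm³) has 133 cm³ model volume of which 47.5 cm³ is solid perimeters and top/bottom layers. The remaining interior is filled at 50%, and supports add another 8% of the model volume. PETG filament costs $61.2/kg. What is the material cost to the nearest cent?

Infill region = 133 − 47.5 = 85.5 cm³.
Infill volume: 0.50 × 85.5 → 42.75 cm³.
Support: 0.08 × 133 → 10.64 cm³.
Total printed volume: 47.5 + 42.75 + 10.64 → 100.89 cm³.
Mass: 100.89 × 1.28 → 129.1392 g.
At $61.2/kg: 129.1392/1000 × 61.2 = $7.90.

$7.90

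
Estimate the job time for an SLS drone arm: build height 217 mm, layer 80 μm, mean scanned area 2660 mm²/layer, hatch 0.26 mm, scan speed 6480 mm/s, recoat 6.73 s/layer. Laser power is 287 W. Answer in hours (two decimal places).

Number of layers: 217 / 0.08 → 2713 (rounded up).
Scan path per layer = 2660 / 0.26, so 10230.8 mm.
Laser time per layer = 10230.8 / 6480, so 1.5788 s.
Per-layer time = 1.5788 + 6.73, so 8.3088 s.
2713 layers × 8.3088 s/layer = 22541.7744 s, i.e. 6.26 hours.

6.26 hours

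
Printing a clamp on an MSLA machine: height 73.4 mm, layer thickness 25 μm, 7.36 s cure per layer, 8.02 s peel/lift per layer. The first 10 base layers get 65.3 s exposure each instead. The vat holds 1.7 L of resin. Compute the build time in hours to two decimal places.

Layers = ⌈73.4/0.025⌉ = 2936.
Base layers = 10 × (65.3 + 8.02) = 733.2 s.
Remaining layers = 2926 × (7.36 + 8.02), so 45001.88 s.
Total = 733.2 + 45001.88 = 45735.08 s = 12.70 hours.

12.70 hours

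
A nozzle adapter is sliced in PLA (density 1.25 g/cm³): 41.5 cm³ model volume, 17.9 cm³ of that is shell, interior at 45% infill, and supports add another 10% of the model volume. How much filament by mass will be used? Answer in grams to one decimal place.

40.8 g

Infill region = 41.5 − 17.9 = 23.6 cm³.
Infill volume: 0.45 × 23.6 → 10.62 cm³.
Support = 0.10 × 41.5, so 4.15 cm³.
Total printed volume = 17.9 + 10.62 + 4.15 = 32.67 cm³.
Mass = 32.67 × 1.25, so 40.8375 g.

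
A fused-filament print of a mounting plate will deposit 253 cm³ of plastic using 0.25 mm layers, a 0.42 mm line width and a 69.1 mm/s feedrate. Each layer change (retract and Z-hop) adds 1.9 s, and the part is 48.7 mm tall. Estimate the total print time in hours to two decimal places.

Bead cross-section = 0.25 × 0.42, so 0.105 mm².
Total extruded path = 253000/0.105 = 2409523.8 mm.
Extrusion time = 2409523.8 / 69.1, so 34870.1 s.
Number of layers: 48.7 / 0.25 → 195 (rounded up).
Z-hop total = 195 × 1.9 = 370.5 s.
Altogether 34870.1 + 370.5 = 35240.6 s, i.e. 9.79 hours.

9.79 hours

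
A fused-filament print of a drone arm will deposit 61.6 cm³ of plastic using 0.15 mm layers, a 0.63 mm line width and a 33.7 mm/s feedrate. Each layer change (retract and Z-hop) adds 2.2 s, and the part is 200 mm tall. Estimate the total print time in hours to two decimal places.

6.19 hours

Line area = 0.15 × 0.63 = 0.0945 mm².
Toolpath length = 61.6 cm³ / 0.0945 mm² = 61600 / 0.0945 = 651851.9 mm.
Time extruding = 651851.9 / 33.7 = 19342.8 s.
Number of layers: 200 / 0.15 → 1334 (rounded up).
Z-hop total: 1334 × 2.2 → 2934.8 s.
Total = 19342.8 + 2934.8 = 22277.6 s = 6.19 hours.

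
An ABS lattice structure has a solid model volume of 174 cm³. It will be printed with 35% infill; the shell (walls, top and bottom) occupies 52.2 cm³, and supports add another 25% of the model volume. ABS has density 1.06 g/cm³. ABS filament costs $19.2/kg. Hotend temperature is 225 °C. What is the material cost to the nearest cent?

$2.82

Volume inside the shell: 174 − 52.2 → 121.8 cm³.
Infill volume: 0.35 × 121.8 → 42.63 cm³.
Support = 0.25 × 174, so 43.5 cm³.
Total extruded: 52.2 + 42.63 + 43.5 → 138.33 cm³.
Mass: 138.33 × 1.06 → 146.6298 g.
At $19.2/kg: 146.6298/1000 × 19.2 = $2.82.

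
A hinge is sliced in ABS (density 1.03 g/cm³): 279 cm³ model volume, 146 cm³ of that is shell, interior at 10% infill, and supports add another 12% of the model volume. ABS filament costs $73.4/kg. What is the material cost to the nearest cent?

$14.57

Volume inside the shell: 279 − 146 → 133 cm³.
Infill volume = 0.10 × 133 = 13.3 cm³.
Support = 0.12 × 279, so 33.48 cm³.
Total printed volume: 146 + 13.3 + 33.48 → 192.78 cm³.
Mass: 192.78 × 1.03 → 198.5634 g.
At $73.4/kg: 198.5634/1000 × 73.4 = $14.57.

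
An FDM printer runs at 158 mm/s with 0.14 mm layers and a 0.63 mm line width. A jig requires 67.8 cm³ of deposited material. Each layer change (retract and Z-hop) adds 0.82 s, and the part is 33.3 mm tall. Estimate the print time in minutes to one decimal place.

Extrusion cross-section = 0.14 × 0.63 = 0.0882 mm².
Total extruded path = 67800/0.0882 = 768707.5 mm.
Print-move time: 768707.5 / 158 → 4865.2 s.
Number of layers: 33.3 / 0.14 → 238 (rounded up).
Non-print overhead = 238 × 0.82, so 195.16 s.
Total = 4865.2 + 195.16 = 5060.36 s = 84.3 minutes.

84.3 minutes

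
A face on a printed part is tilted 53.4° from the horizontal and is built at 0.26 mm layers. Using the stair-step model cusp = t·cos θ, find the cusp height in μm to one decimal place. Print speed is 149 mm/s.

155.0 μm

h_c = t·cos θ = 0.26 × 0.5962 = 0.155012 mm (155.0 μm).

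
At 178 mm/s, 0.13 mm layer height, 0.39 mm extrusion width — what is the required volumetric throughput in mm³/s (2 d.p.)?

9.02

Extrusion cross-section = 0.13 × 0.39 = 0.0507 mm².
Q = v·A = 178 × 0.0507 = 9.02 mm³/s.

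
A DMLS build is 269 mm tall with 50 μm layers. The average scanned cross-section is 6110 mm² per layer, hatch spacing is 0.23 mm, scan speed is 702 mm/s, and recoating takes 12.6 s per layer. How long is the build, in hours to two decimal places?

Number of layers: 269 / 0.05 → 5380 (rounded up).
Scan path per layer = 6110 / 0.23 = 26565.2 mm.
Per-layer scan time = 26565.2 / 702, so 37.8422 s.
Per-layer time = 37.8422 + 12.6, so 50.4422 s.
Total: 5380 × 50.4422 s = 271379.036 s → 75.38 hours.

75.38 hours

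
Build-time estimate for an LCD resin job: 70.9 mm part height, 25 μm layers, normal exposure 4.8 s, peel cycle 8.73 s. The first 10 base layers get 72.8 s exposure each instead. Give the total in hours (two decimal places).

10.85 hours

Layer count = ceil(70.9 / 0.025) = 2836.
Base layers = 10 × (72.8 + 8.73), so 815.3 s.
Normal layers: 2826 × (4.8 + 8.73) → 38235.78 s.
Total = 815.3 + 38235.78 = 39051.08 s = 10.85 hours.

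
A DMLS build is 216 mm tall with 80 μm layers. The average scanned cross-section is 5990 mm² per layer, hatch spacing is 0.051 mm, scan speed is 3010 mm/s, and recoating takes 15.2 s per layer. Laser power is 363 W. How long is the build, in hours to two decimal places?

Number of layers: 216 / 0.08 → 2700 (rounded up).
Per-layer scan distance = 5990 / 0.051 = 117451 mm.
Laser time per layer: 117451 / 3010 → 39.0203 s.
Layer cycle = 39.0203 + 15.2 = 54.2203 s.
Total: 2700 × 54.2203 s = 146394.81 s → 40.67 hours.

40.67 hours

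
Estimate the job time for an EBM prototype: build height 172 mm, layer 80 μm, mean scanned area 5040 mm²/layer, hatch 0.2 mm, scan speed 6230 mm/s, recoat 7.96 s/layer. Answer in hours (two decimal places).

7.17 hours

Layer count = ceil(172 / 0.08) = 2150.
Hatch length per layer = 5040 / 0.2, so 25200 mm.
Beam time per layer: 25200 / 6230 → 4.0449 s.
Layer cycle: 4.0449 + 7.96 → 12.0049 s.
Build time = 2150 × 12.0049 = 25810.535 s = 7.17 hours.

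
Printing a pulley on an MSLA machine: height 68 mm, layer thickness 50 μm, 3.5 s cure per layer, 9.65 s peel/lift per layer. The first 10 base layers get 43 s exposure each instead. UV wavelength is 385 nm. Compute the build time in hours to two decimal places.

5.08 hours

Number of layers: 68 / 0.05 → 1360 (rounded up).
Burn-in layers: 10 × (43 + 9.65) → 526.5 s.
Regular layers: 1350 × (3.5 + 9.65) → 17752.5 s.
Total = 526.5 + 17752.5 = 18279 s = 5.08 hours.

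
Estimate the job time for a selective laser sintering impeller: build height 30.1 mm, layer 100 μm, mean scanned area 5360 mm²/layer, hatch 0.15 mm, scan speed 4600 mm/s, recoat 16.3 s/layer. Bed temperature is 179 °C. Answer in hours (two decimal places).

2.01 hours

Number of layers: 30.1 / 0.1 → 301 (rounded up).
Scan path per layer = 5360 / 0.15 = 35733.3 mm.
Scan time per layer = 35733.3 / 4600, so 7.7681 s.
Time per layer = 7.7681 + 16.3 = 24.0681 s.
Build time = 301 × 24.0681 = 7244.4981 s = 2.01 hours.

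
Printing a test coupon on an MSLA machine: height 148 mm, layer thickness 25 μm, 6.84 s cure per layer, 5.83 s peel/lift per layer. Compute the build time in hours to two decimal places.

20.84 hours

Layer count = ceil(148 / 0.025) = 5920.
Each layer takes = 6.84 + 5.83, so 12.67 s.
Build time: 5920 × 12.67 s = 75006.4 s, i.e. 20.84 hours.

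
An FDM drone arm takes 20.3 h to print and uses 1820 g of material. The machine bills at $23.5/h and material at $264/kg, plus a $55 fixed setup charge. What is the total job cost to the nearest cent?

$1012.53

Machine cost: 23.5 × 20.3 → $477.05.
Material cost = 264 × 1820/1000 = $480.48.
Total = 477.05 + 480.48 + 55 = $1012.53.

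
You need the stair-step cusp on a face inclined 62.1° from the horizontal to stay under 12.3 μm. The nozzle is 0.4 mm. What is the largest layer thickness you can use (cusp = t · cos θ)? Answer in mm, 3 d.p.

0.026 mm

cos(62.1°) = 0.4679; t_max = 0.0123/0.4679 = 0.026 mm.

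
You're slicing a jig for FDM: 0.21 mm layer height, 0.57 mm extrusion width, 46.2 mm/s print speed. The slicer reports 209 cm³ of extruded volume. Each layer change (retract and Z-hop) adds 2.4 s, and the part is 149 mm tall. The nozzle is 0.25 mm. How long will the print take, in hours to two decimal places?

10.97 hours

Extrusion cross-section: 0.21 × 0.57 → 0.1197 mm².
Toolpath length = 209 cm³ / 0.1197 mm² = 209000 / 0.1197 = 1746031.7 mm.
Time extruding = 1746031.7 / 46.2 = 37792.9 s.
Layers = ⌈149/0.21⌉ = 710.
Z-hop total = 710 × 2.4 = 1704 s.
Altogether 37792.9 + 1704 = 39496.9 s, i.e. 10.97 hours.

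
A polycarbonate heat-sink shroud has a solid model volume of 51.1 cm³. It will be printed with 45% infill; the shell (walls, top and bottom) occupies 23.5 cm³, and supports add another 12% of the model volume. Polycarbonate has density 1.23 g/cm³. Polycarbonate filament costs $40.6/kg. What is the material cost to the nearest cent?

$2.10

Infill region = 51.1 − 23.5, so 27.6 cm³.
Infill volume = 0.45 × 27.6, so 12.42 cm³.
Support = 0.12 × 51.1 = 6.132 cm³.
Deposited volume: 23.5 + 12.42 + 6.132 → 42.052 cm³.
Mass = 42.052 × 1.23, so 51.72396 g.
At $40.6/kg: 51.72396/1000 × 40.6 = $2.10.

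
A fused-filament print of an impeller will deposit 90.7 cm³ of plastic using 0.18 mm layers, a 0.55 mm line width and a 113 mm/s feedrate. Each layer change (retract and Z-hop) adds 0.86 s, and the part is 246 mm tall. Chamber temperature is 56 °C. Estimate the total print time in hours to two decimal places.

Bead cross-section = 0.18 × 0.55, so 0.099 mm².
Toolpath length = 90.7 cm³ / 0.099 mm² = 90700 / 0.099 = 916161.6 mm.
Print-move time = 916161.6 / 113, so 8107.6 s.
Number of layers: 246 / 0.18 → 1367 (rounded up).
Z-hop total = 1367 × 0.86 = 1175.62 s.
Altogether 8107.6 + 1175.62 = 9283.22 s, i.e. 2.58 hours.

2.58 hours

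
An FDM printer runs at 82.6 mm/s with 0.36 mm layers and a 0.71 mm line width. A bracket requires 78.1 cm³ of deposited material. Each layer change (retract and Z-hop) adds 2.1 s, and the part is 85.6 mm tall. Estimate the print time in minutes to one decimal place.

Bead cross-section: 0.36 × 0.71 → 0.2556 mm².
Path length: 78100 mm³ / 0.2556 mm² → 305555.6 mm.
Print-move time = 305555.6 / 82.6, so 3699.2 s.
Number of layers: 85.6 / 0.36 → 238 (rounded up).
Non-print overhead = 238 × 2.1, so 499.8 s.
Total = 3699.2 + 499.8 = 4199 s = 70.0 minutes.

70.0 minutes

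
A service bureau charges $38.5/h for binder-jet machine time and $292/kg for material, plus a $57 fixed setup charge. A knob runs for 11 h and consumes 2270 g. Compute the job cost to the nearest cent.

$1143.34

Machine-time cost = 38.5 × 11, so $423.50.
Material charge = 292 × 2270/1000 = $662.84.
Adding setup: 423.50 + 662.84 + 57 → $1143.34.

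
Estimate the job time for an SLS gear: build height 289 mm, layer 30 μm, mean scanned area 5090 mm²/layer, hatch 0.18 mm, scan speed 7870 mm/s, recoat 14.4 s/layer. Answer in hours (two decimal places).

48.15 hours

Number of layers: 289 / 0.03 → 9634 (rounded up).
Per-layer scan distance = 5090 / 0.18, so 28277.8 mm.
Per-layer scan time: 28277.8 / 7870 → 3.5931 s.
Time per layer = 3.5931 + 14.4 = 17.9931 s.
Total: 9634 × 17.9931 s = 173345.5254 s → 48.15 hours.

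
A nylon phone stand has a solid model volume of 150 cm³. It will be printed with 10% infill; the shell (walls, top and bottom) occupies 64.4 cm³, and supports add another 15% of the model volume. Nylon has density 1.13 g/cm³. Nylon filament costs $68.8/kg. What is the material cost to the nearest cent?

$7.42

Infill region: 150 − 64.4 → 85.6 cm³.
Deposited infill: 0.10 × 85.6 → 8.56 cm³.
Support = 0.15 × 150 = 22.5 cm³.
Total printed volume = 64.4 + 8.56 + 22.5, so 95.46 cm³.
Mass = 95.46 × 1.13, so 107.8698 g.
At $68.8/kg: 107.8698/1000 × 68.8 = $7.42.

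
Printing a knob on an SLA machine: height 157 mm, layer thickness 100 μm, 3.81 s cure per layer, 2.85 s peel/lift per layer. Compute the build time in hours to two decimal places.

Layer count = ceil(157 / 0.1) = 1570.
Cycle time = 3.81 + 2.85 = 6.66 s.
Build time: 1570 × 6.66 s = 10456.2 s, i.e. 2.90 hours.

2.90 hours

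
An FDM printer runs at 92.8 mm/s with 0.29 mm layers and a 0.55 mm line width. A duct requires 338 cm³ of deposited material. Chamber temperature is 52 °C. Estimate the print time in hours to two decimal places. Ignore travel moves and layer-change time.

6.34 hours

Line area: 0.29 × 0.55 → 0.1595 mm².
Toolpath length = 338 cm³ / 0.1595 mm² = 338000 / 0.1595 = 2119122.3 mm.
Print-move time: 2119122.3 / 92.8 → 22835.4 s.
22835.4 s = 6.34 hours.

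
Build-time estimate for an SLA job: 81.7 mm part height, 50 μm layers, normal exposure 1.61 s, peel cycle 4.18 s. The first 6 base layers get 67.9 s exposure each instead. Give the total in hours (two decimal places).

Number of layers: 81.7 / 0.05 → 1634 (rounded up).
Base layers: 6 × (67.9 + 4.18) → 432.48 s.
Remaining layers = 1628 × (1.61 + 4.18), so 9426.12 s.
Total = 432.48 + 9426.12 = 9858.6 s = 2.74 hours.

2.74 hours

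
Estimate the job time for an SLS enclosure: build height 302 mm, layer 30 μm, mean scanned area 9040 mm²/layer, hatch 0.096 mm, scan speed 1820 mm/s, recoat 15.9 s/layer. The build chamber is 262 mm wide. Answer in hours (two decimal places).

Layers = ⌈302/0.03⌉ = 10067.
Hatch length per layer = 9040 / 0.096, so 94166.7 mm.
Laser time per layer = 94166.7 / 1820, so 51.7399 s.
Time per layer = 51.7399 + 15.9, so 67.6399 s.
10067 layers × 67.6399 s/layer = 680930.8733 s, i.e. 189.15 hours.

189.15 hours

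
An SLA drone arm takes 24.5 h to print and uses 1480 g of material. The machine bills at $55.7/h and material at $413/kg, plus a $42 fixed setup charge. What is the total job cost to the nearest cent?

$2017.89

Machine-time cost: 55.7 × 24.5 → $1364.65.
Material cost = 413 × 1480/1000 = $611.24.
Total = 1364.65 + 611.24 + 42 = $2017.89.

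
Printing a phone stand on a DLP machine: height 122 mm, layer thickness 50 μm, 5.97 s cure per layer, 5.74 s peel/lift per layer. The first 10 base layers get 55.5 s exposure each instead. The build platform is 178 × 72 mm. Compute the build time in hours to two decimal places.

Layer count = ceil(122 / 0.05) = 2440.
Base layers = 10 × (55.5 + 5.74) = 612.4 s.
Normal layers = 2430 × (5.97 + 5.74) = 28455.3 s.
Sum: 612.4 + 28455.3 = 29067.7 s → 8.07 hours.

8.07 hours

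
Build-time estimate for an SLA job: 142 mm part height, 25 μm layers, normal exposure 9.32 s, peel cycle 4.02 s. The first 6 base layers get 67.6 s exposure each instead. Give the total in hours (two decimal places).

Layers = ⌈142/0.025⌉ = 5680.
Base layers: 6 × (67.6 + 4.02) → 429.72 s.
Remaining layers = 5674 × (9.32 + 4.02), so 75691.16 s.
Total = 429.72 + 75691.16 = 76120.88 s = 21.14 hours.

21.14 hours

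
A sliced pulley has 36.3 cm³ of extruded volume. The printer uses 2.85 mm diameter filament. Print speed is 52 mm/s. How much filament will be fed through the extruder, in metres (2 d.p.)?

5.69 m

A = π r² = π × 1.425² = 6.3794 mm².
L = 36300 mm³ / 6.3794 mm² = 5690.19 mm, i.e. 5.69 m.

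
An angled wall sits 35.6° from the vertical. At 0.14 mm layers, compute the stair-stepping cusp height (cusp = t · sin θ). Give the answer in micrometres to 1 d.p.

81.5 μm

sin(35.6°) = 0.5821, so cusp = 0.14 × 0.5821 = 0.081494 mm → 81.5 μm.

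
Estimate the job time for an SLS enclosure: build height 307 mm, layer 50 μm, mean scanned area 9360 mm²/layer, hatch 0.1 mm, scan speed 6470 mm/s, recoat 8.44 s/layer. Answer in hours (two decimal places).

39.07 hours

Layers = ⌈307/0.05⌉ = 6140.
Per-layer scan distance = 9360 / 0.1, so 93600 mm.
Per-layer scan time = 93600 / 6470, so 14.4668 s.
Layer cycle: 14.4668 + 8.44 → 22.9068 s.
Total: 6140 × 22.9068 s = 140647.752 s → 39.07 hours.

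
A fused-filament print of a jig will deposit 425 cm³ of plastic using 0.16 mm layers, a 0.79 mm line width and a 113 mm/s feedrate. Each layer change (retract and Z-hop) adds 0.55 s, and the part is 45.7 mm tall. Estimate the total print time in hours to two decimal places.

8.31 hours

Bead cross-section: 0.16 × 0.79 → 0.1264 mm².
Path length: 425000 mm³ / 0.1264 mm² → 3362341.8 mm.
Time extruding = 3362341.8 / 113, so 29755.2 s.
Layers = ⌈45.7/0.16⌉ = 286.
Layer-change overhead = 286 × 0.55, so 157.3 s.
Total = 29755.2 + 157.3 = 29912.5 s = 8.31 hours.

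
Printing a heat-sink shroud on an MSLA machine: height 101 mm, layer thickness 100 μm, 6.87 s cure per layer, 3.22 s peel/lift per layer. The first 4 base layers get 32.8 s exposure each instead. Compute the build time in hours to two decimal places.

2.86 hours

Layers = ⌈101/0.1⌉ = 1010.
Burn-in layers = 4 × (32.8 + 3.22), so 144.08 s.
Normal layers = 1006 × (6.87 + 3.22), so 10150.54 s.
Sum: 144.08 + 10150.54 = 10294.62 s → 2.86 hours.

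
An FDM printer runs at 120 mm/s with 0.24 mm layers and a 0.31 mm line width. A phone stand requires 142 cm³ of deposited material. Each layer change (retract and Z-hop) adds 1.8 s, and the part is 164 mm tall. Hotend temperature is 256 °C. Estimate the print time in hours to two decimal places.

Bead cross-section = 0.24 × 0.31 = 0.0744 mm².
Total extruded path = 142000/0.0744 = 1908602.2 mm.
Time extruding = 1908602.2 / 120 = 15905 s.
Number of layers: 164 / 0.24 → 684 (rounded up).
Layer-change overhead = 684 × 1.8, so 1231.2 s.
Total = 15905 + 1231.2 = 17136.2 s = 4.76 hours.

4.76 hours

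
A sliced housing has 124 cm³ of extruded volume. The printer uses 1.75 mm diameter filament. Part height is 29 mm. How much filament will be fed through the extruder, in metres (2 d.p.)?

51.55 m

Filament cross-section = π × (1.75/2)² = 2.4053 mm².
Length = 124 cm³ / 2.4053 mm² = 124000 / 2.4053 = 51552.82 mm = 51.55 m.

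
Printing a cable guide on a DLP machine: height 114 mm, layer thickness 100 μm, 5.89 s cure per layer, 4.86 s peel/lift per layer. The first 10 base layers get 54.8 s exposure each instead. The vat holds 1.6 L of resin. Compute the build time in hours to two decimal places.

3.54 hours

Number of layers: 114 / 0.1 → 1140 (rounded up).
Burn-in layers: 10 × (54.8 + 4.86) → 596.6 s.
Remaining layers = 1130 × (5.89 + 4.86), so 12147.5 s.
Sum: 596.6 + 12147.5 = 12744.1 s → 3.54 hours.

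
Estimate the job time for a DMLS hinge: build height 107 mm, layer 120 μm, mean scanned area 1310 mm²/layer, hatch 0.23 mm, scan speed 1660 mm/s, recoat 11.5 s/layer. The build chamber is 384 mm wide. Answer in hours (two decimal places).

3.70 hours

Layer count = ceil(107 / 0.12) = 892.
Per-layer scan distance: 1310 / 0.23 → 5695.7 mm.
Per-layer scan time = 5695.7 / 1660, so 3.4311 s.
Per-layer time: 3.4311 + 11.5 → 14.9311 s.
Total: 892 × 14.9311 s = 13318.5412 s → 3.70 hours.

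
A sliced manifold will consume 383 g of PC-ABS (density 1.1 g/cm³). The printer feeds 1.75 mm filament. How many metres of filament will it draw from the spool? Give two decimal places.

144.76 m

Extruded volume: 383/1.1 = 348.1818 cm³ (348181.8 mm³).
Cross-section of 1.75 mm filament: π·(1.75/2)² = 2.4053 mm².
Length = 348181.8 / 2.4053 = 144756.08 mm = 144.76 m.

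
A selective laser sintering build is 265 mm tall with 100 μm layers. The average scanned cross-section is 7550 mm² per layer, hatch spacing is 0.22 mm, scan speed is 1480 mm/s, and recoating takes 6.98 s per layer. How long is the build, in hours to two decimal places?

22.21 hours

Layers = ⌈265/0.1⌉ = 2650.
Scan path per layer = 7550 / 0.22, so 34318.2 mm.
Scan time per layer = 34318.2 / 1480 = 23.188 s.
Per-layer time = 23.188 + 6.98 = 30.168 s.
Total: 2650 × 30.168 s = 79945.2 s → 22.21 hours.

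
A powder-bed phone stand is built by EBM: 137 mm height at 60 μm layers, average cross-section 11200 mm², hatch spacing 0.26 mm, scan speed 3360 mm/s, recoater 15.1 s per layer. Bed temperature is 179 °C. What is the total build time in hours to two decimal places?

Number of layers: 137 / 0.06 → 2284 (rounded up).
Hatch length per layer = 11200 / 0.26 = 43076.9 mm.
Scan time per layer = 43076.9 / 3360 = 12.8205 s.
Per-layer time = 12.8205 + 15.1 = 27.9205 s.
2284 layers × 27.9205 s/layer = 63770.422 s, i.e. 17.71 hours.

17.71 hours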